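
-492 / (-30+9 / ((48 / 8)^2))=1968 / 119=16.54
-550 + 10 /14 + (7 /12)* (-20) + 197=-7643 /21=-363.95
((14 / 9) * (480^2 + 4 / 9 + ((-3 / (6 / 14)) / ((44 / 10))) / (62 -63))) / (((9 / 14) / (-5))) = -2787580.18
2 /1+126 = 128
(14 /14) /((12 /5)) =5 /12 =0.42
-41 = -41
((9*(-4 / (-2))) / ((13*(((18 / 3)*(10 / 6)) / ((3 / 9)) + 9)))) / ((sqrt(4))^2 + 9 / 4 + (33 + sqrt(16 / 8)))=3768 / 4160273 - 96*sqrt(2) / 4160273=0.00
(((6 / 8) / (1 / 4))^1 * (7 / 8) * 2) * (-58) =-609 / 2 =-304.50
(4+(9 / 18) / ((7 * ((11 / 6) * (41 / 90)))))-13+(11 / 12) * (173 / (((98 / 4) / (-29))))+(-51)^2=318805651 / 132594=2404.37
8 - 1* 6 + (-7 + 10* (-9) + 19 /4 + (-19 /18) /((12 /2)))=-4883 /54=-90.43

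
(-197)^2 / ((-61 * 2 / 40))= -776180 / 61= -12724.26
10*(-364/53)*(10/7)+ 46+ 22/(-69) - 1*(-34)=-67406/3657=-18.43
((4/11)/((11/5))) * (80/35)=0.38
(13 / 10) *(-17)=-221 / 10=-22.10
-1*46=-46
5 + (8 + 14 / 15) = 209 / 15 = 13.93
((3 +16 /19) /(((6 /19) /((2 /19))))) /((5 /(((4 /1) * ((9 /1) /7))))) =876 /665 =1.32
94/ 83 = 1.13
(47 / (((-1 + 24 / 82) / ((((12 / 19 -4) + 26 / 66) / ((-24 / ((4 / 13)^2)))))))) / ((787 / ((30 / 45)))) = -14375420 / 21765541941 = -0.00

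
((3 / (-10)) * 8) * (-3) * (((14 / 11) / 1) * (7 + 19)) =13104 / 55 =238.25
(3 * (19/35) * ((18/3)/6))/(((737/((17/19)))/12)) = 612/25795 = 0.02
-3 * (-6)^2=-108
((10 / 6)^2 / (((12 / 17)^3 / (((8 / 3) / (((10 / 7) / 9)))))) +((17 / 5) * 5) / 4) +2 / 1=180055 / 1296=138.93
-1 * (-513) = 513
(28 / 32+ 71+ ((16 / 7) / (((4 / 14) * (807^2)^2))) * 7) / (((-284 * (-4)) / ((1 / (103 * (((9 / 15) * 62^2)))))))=39334197500165 / 147687120104458295808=0.00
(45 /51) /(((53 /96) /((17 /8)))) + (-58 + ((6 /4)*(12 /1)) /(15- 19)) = -6265 /106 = -59.10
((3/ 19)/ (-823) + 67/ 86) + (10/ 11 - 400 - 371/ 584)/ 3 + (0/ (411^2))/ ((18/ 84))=-572166743025/ 4319439784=-132.46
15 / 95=3 / 19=0.16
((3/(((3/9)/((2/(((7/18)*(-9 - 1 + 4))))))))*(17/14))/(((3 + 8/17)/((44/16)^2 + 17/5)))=-6843231/231280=-29.59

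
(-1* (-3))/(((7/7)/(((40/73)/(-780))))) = -2/949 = -0.00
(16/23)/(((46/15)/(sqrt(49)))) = 840/529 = 1.59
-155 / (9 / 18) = -310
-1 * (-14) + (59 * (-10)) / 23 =-268 / 23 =-11.65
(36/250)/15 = 6/625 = 0.01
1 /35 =0.03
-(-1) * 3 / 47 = 3 / 47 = 0.06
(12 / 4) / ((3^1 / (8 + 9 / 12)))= 35 / 4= 8.75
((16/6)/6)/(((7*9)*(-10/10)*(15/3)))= -4/2835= -0.00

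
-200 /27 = -7.41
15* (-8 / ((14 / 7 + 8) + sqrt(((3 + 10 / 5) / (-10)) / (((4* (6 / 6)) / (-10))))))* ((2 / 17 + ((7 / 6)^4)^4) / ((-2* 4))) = 2853010197490645 / 157864608571392 - 570602039498129* sqrt(5) / 631458434285568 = 16.05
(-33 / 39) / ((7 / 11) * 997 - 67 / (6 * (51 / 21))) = -12342 / 9187087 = -0.00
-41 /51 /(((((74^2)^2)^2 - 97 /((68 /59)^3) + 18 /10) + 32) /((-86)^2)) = -0.00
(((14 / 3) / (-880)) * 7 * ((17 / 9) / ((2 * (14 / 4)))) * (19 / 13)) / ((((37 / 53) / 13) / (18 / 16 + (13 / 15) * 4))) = -66027983 / 52747200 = -1.25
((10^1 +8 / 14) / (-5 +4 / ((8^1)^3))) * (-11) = 23.29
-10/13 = -0.77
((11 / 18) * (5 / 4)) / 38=55 / 2736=0.02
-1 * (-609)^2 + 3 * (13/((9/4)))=-1112591/3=-370863.67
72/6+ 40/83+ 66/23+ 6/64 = 943519/61088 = 15.45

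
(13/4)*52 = 169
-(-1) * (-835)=-835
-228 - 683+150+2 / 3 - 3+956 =578 / 3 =192.67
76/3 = 25.33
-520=-520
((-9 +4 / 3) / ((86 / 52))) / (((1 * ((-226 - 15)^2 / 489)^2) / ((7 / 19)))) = -0.00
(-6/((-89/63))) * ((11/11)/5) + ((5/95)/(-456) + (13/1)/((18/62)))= 527743121/11566440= 45.63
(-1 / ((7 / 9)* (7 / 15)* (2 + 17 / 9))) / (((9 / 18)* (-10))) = 243 / 1715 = 0.14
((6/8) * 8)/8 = 3/4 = 0.75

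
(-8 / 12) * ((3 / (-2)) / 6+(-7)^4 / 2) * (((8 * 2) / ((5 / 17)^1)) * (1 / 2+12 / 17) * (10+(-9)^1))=-52490.93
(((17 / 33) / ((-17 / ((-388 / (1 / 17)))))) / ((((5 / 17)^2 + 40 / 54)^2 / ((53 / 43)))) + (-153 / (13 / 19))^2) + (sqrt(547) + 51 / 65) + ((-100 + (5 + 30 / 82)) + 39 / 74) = sqrt(547) + 508006524127872563999 / 10105455989507450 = 50293.91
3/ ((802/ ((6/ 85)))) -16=-545351/ 34085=-16.00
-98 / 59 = -1.66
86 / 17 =5.06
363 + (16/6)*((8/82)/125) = 5581157/15375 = 363.00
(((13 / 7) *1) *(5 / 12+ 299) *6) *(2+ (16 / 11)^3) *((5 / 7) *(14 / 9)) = 18822.19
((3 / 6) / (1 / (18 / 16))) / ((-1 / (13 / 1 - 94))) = 729 / 16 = 45.56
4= 4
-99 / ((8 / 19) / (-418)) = 393129 / 4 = 98282.25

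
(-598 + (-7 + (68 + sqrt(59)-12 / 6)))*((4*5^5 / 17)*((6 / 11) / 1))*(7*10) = -257250000 / 17 + 5250000*sqrt(59) / 187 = -14916705.80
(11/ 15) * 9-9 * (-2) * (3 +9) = 1113/ 5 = 222.60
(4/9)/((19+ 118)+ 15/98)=392/120969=0.00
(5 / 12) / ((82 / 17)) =85 / 984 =0.09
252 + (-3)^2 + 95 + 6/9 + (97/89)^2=8503697/23763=357.85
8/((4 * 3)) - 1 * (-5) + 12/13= 257/39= 6.59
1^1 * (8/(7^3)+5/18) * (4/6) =1859/9261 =0.20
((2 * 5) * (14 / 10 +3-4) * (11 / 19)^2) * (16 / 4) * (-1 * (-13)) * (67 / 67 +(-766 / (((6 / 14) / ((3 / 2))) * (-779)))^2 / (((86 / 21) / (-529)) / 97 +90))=419032589448082324 / 5311423751066971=78.89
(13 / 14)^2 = 169 / 196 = 0.86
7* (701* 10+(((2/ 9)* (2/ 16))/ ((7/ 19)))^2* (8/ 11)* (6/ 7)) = 714116071/ 14553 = 49070.02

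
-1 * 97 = -97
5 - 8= -3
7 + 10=17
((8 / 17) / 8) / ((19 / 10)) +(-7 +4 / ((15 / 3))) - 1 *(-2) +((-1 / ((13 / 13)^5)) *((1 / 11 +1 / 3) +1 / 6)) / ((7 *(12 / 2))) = -4.18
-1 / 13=-0.08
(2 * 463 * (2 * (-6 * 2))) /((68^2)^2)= -1389 /1336336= -0.00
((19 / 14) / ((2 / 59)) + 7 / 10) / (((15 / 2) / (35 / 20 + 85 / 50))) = 131169 / 7000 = 18.74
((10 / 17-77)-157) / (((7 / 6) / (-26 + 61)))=-119040 / 17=-7002.35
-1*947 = -947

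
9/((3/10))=30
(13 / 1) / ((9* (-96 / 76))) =-247 / 216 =-1.14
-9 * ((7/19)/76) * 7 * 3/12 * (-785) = 59.94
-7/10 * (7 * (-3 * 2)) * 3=88.20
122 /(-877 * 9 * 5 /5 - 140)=-122 /8033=-0.02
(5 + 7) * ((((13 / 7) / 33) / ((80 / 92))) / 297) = 299 / 114345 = 0.00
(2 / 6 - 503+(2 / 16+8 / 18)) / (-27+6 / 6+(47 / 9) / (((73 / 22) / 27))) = -2639023 / 86688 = -30.44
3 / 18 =1 / 6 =0.17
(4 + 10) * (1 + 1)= 28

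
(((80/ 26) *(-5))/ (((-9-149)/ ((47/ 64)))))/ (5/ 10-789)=-0.00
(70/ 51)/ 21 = 10/ 153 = 0.07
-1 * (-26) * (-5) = -130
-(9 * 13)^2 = -13689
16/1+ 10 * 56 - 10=566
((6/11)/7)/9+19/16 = 4421/3696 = 1.20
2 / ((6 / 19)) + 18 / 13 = 301 / 39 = 7.72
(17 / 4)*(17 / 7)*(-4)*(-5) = 1445 / 7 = 206.43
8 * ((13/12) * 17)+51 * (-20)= -872.67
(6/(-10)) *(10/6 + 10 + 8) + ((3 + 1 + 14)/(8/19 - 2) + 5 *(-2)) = -166/5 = -33.20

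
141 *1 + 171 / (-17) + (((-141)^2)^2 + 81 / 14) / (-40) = -18813849027 / 1904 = -9881223.23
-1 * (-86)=86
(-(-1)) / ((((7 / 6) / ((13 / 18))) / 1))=13 / 21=0.62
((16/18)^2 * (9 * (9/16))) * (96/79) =384/79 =4.86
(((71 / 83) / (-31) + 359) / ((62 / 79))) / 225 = 36483622 / 17946675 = 2.03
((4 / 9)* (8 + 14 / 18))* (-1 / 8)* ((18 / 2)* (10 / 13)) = -395 / 117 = -3.38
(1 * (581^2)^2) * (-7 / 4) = -797632001047 / 4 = -199408000261.75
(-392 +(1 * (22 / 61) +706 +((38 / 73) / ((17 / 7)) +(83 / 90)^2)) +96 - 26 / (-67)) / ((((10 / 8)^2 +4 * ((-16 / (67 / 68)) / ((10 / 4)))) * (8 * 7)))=-16918508463863 / 56180787831630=-0.30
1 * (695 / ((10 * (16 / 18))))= 1251 / 16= 78.19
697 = 697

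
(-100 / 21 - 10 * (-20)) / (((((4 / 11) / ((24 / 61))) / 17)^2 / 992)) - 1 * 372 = 1706701312116 / 26047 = 65523911.09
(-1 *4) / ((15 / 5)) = -4 / 3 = -1.33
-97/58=-1.67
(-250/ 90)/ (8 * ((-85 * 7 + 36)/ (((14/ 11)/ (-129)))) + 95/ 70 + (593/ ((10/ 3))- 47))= -125/ 20403063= -0.00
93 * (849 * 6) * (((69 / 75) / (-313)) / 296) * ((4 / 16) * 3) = -16344099 / 4632400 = -3.53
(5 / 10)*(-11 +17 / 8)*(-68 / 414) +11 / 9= 359 / 184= 1.95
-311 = -311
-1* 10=-10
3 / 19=0.16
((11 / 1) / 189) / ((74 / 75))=0.06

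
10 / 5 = 2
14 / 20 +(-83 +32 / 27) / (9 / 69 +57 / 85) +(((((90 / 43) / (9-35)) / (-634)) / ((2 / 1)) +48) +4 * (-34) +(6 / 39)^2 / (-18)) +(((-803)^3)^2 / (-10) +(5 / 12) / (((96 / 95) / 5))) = -835628405039978800075848934367 / 31168788543360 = -26809781325876900.28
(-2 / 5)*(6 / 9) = -4 / 15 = -0.27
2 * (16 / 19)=32 / 19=1.68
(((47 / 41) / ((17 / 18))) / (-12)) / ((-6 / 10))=235 / 1394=0.17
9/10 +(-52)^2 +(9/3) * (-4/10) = 27037/10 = 2703.70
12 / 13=0.92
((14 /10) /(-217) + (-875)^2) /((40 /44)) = 652695307 /775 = 842187.49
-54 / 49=-1.10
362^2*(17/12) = 556937/3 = 185645.67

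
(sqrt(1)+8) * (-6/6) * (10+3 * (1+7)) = -306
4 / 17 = 0.24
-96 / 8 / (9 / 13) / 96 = -0.18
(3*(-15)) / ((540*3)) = -1 / 36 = -0.03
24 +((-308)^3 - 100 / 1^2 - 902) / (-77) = 29220962 / 77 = 379493.01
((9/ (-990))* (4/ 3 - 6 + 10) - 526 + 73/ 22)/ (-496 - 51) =172501/ 180510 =0.96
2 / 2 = 1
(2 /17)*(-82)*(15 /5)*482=-237144 /17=-13949.65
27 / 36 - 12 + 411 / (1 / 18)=29547 / 4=7386.75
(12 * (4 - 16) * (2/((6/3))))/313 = -144/313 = -0.46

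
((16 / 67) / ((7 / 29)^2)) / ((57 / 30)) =134560 / 62377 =2.16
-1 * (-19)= 19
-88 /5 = -17.60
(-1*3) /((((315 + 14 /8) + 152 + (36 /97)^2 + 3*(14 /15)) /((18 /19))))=-10161720 /1686481781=-0.01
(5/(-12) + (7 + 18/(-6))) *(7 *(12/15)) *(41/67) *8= 98728/1005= 98.24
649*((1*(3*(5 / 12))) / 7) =3245 / 28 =115.89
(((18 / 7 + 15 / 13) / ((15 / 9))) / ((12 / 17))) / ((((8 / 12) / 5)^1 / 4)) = 94.99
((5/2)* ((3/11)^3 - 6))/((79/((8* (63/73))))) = -10028340/7675877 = -1.31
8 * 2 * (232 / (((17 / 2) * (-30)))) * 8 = -29696 / 255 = -116.45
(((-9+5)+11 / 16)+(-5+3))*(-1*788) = 16745 / 4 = 4186.25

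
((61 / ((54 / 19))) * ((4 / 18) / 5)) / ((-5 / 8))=-9272 / 6075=-1.53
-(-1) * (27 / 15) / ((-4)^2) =9 / 80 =0.11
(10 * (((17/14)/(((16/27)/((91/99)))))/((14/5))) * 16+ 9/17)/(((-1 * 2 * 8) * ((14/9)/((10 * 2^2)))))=-12742245/73304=-173.83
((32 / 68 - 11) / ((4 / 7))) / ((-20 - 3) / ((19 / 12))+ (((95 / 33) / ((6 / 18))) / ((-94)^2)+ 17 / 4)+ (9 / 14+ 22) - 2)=-4049404051 / 2278367540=-1.78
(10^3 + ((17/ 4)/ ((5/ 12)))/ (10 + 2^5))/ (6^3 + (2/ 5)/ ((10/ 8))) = 350085/ 75712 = 4.62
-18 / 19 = -0.95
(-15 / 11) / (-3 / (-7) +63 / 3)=-7 / 110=-0.06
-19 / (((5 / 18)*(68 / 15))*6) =-171 / 68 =-2.51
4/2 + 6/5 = 16/5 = 3.20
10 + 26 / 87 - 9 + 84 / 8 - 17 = -905 / 174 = -5.20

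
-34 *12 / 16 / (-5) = 5.10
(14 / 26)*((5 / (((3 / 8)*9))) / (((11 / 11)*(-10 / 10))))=-280 / 351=-0.80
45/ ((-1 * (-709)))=45/ 709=0.06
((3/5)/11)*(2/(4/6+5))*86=1548/935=1.66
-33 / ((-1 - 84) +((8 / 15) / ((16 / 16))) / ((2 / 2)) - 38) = 45 / 167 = 0.27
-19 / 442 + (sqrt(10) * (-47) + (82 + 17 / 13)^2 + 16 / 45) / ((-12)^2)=896505773 / 18617040 - 47 * sqrt(10) / 144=47.12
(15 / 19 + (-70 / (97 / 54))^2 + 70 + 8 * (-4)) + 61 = 289319064 / 178771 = 1618.38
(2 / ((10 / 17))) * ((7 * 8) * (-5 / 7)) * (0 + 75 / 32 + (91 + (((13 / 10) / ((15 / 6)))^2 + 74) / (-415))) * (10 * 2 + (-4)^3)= 144601063079 / 259375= 557498.07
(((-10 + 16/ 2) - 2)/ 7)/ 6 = -2/ 21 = -0.10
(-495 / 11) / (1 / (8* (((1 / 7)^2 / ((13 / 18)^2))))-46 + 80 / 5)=116640 / 69479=1.68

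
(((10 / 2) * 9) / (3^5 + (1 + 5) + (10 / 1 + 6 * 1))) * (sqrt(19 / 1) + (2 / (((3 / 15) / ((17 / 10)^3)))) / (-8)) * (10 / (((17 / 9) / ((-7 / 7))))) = 23409 / 4240 - 810 * sqrt(19) / 901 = 1.60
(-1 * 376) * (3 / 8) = -141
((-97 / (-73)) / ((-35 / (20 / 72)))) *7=-0.07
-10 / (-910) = 1 / 91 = 0.01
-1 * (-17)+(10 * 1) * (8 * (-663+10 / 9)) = -476407 / 9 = -52934.11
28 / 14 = 2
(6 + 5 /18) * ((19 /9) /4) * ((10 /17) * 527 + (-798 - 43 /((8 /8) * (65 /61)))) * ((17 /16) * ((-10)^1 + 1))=1253485157 /74880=16739.92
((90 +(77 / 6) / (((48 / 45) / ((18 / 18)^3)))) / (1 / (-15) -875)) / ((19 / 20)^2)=-1224375 / 9476972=-0.13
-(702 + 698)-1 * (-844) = -556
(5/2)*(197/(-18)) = -985/36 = -27.36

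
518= 518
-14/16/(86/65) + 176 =120633/688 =175.34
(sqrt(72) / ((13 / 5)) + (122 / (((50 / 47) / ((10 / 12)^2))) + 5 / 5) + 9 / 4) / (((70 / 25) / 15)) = 1125 * sqrt(2) / 91 + 9325 / 21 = 461.53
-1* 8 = -8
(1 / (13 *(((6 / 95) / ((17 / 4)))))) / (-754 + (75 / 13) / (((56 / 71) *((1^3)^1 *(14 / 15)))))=-158270 / 22814679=-0.01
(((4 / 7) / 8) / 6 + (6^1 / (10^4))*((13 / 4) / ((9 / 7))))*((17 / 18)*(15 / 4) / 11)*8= 31943 / 924000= 0.03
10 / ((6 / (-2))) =-10 / 3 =-3.33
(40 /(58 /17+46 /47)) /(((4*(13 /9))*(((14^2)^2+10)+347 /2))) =0.00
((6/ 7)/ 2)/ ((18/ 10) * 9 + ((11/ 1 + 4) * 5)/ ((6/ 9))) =10/ 3003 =0.00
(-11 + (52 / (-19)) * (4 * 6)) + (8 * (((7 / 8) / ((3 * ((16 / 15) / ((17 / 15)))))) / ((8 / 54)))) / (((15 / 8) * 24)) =-463979 / 6080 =-76.31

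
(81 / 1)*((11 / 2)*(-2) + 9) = -162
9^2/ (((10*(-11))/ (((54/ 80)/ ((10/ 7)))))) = -15309/ 44000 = -0.35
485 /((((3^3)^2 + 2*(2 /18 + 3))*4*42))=1455 /370552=0.00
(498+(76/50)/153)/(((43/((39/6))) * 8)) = 3095443/328950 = 9.41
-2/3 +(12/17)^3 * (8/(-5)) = -90602/73695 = -1.23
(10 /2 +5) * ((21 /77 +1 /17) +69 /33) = 24.22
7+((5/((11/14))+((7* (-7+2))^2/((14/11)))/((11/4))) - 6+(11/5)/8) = 357.64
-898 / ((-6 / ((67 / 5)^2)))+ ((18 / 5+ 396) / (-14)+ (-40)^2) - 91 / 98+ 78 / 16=119488111 / 4200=28449.55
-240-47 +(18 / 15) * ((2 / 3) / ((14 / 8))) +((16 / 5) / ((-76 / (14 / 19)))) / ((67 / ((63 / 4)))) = -242577597 / 846545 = -286.55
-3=-3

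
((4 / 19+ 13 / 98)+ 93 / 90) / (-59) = -19223 / 823935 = -0.02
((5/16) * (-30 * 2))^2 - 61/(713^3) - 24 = 1899690054401/5799473552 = 327.56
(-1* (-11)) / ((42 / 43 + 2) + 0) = 473 / 128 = 3.70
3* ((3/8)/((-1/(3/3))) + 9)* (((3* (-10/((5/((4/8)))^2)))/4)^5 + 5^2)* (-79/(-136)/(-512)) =-2462569178013/3355443200000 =-0.73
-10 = -10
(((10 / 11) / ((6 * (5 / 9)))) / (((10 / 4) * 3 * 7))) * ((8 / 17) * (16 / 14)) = 128 / 45815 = 0.00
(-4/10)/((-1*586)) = 1/1465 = 0.00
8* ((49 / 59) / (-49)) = -0.14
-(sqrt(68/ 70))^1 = -sqrt(1190)/ 35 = -0.99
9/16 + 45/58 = 1.34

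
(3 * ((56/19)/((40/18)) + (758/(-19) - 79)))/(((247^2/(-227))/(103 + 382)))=636.48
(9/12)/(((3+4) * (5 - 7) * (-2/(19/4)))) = 57/448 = 0.13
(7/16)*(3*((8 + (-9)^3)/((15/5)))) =-315.44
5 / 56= 0.09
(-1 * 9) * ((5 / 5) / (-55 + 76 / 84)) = 189 / 1136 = 0.17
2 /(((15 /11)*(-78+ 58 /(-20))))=-44 /2427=-0.02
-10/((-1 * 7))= 10/7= 1.43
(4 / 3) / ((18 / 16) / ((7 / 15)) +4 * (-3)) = -224 / 1611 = -0.14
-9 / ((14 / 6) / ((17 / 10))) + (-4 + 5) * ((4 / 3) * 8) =863 / 210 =4.11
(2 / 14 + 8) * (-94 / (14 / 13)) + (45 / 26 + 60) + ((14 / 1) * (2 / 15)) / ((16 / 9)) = -8255193 / 12740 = -647.97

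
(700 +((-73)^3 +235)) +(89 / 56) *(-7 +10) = -21732325 / 56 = -388077.23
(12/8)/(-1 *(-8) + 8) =3/32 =0.09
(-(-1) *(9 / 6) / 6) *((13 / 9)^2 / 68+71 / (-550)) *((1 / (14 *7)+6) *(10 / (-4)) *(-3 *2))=-87795751 / 39584160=-2.22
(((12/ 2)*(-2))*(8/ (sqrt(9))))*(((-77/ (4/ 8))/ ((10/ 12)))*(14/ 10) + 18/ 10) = 205536/ 25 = 8221.44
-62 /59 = -1.05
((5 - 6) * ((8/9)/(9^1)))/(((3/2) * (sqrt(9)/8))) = -128/729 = -0.18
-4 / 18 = -2 / 9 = -0.22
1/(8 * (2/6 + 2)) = 3/56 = 0.05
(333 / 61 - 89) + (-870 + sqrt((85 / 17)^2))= -57861 / 61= -948.54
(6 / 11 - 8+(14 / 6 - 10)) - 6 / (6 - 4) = -598 / 33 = -18.12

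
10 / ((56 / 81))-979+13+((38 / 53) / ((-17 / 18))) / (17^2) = -6937563279 / 7290892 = -951.54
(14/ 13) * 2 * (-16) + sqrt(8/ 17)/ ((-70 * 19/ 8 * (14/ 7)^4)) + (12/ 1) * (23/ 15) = -1044/ 65 - sqrt(34)/ 22610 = -16.06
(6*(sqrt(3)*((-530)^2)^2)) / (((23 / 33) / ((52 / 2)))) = 30589671135231.14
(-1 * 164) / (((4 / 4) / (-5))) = 820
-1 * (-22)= 22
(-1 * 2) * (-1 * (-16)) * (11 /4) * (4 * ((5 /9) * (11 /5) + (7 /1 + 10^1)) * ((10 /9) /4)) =-144320 /81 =-1781.73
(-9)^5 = -59049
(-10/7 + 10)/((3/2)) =40/7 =5.71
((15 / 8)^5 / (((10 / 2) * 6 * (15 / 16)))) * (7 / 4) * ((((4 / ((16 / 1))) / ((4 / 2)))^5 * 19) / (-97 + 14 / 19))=-8528625 / 981936898048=-0.00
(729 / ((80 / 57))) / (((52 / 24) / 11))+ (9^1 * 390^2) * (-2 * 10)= -14235188751 / 520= -27375362.98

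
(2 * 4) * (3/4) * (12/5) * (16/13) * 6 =6912/65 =106.34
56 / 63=8 / 9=0.89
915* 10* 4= 36600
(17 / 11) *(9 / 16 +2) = 697 / 176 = 3.96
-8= -8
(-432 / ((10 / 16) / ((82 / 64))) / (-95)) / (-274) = -2214 / 65075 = -0.03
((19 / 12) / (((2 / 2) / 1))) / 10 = 19 / 120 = 0.16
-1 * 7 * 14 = -98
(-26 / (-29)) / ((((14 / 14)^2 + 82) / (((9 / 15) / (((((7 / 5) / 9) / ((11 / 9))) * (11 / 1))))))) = 78 / 16849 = 0.00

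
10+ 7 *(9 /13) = 193 /13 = 14.85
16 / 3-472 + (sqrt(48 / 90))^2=-6992 / 15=-466.13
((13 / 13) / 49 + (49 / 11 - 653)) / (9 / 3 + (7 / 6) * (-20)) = 1048665 / 32879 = 31.89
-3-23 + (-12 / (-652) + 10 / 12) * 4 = -11048 / 489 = -22.59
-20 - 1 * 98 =-118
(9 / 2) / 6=3 / 4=0.75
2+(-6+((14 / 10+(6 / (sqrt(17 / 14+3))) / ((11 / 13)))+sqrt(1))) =1.85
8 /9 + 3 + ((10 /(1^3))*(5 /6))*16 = 1235 /9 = 137.22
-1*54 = -54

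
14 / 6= 7 / 3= 2.33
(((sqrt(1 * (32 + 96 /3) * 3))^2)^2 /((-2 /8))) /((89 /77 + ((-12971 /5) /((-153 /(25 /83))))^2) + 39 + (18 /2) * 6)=-6335696683008 /5166240575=-1226.37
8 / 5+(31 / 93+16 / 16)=44 / 15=2.93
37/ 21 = 1.76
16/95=0.17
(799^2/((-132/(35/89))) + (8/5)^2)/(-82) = 557849003/24083400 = 23.16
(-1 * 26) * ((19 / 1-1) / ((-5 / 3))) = 1404 / 5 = 280.80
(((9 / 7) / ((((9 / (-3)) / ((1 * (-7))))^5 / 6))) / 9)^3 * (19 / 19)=110730297608 / 531441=208358.59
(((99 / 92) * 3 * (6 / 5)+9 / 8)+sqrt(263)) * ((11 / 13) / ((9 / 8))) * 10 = 11242 / 299+880 * sqrt(263) / 117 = 159.57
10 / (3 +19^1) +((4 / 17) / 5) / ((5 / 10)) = 513 / 935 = 0.55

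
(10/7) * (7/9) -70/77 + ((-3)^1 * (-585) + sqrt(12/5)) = 1756.75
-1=-1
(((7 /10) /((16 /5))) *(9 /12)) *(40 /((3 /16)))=35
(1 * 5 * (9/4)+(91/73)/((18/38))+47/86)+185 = 22536181/113004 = 199.43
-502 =-502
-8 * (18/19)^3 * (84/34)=-1959552/116603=-16.81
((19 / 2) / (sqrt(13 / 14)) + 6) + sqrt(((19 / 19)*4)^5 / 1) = 19*sqrt(182) / 26 + 38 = 47.86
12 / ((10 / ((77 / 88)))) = 21 / 20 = 1.05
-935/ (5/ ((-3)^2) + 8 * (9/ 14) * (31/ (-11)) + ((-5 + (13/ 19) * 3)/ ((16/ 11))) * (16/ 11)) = 12311145/ 222329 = 55.37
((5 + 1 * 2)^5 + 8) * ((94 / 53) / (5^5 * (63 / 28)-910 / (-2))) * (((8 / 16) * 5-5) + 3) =632244 / 317417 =1.99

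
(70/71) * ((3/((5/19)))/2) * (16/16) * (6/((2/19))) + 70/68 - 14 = 307.35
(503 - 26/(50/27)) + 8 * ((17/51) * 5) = 37672/75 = 502.29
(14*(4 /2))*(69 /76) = 483 /19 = 25.42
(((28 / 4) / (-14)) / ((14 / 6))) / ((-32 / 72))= 27 / 56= 0.48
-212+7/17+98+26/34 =-1918/17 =-112.82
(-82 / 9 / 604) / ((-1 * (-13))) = -41 / 35334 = -0.00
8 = 8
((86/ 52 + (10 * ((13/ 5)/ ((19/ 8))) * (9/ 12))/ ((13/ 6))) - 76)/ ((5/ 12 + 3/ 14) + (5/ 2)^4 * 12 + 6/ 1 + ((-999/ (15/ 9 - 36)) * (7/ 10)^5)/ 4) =-15078273000000/ 101852273393273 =-0.15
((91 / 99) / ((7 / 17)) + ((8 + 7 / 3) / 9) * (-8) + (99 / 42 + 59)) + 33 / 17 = 56.35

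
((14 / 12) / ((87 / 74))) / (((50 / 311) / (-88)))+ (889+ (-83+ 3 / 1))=1734569 / 6525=265.83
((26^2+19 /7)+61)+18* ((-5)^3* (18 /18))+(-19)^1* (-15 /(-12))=-42953 /28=-1534.04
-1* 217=-217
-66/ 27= -22/ 9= -2.44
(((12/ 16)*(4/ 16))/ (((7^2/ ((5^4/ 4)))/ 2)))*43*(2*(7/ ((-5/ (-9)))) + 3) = 1450.02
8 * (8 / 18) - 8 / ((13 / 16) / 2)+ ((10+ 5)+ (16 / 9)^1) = 25 / 39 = 0.64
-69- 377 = -446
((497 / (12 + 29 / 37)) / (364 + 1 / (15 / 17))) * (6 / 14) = 118215 / 2590621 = 0.05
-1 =-1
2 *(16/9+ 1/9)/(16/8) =17/9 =1.89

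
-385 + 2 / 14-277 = -4633 / 7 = -661.86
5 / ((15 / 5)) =5 / 3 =1.67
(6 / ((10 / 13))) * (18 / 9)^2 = 156 / 5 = 31.20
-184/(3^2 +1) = -18.40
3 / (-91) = -3 / 91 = -0.03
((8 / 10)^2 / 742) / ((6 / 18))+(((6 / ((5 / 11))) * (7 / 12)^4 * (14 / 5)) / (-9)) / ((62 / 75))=-1707020383 / 2981059200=-0.57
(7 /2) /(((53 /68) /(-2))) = -476 /53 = -8.98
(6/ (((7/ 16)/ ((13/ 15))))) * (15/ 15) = 416/ 35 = 11.89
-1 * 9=-9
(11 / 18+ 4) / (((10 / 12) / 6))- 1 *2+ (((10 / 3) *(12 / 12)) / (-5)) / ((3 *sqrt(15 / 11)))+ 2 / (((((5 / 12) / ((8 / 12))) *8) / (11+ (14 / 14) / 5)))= 892 / 25- 2 *sqrt(165) / 135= 35.49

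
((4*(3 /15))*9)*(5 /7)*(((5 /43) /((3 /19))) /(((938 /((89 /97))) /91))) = 659490 /1956199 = 0.34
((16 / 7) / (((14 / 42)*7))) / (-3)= -0.33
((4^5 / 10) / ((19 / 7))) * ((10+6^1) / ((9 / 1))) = 57344 / 855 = 67.07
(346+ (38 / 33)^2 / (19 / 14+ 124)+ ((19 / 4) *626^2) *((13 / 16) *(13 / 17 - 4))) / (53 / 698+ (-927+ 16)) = 887662827230017967 / 165265236279000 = 5371.14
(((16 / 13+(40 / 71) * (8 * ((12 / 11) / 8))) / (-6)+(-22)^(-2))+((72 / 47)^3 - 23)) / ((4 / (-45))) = 41138624124075 / 185524225744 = 221.74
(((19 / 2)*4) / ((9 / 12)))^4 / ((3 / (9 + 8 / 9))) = 47507738624 / 2187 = 21722788.58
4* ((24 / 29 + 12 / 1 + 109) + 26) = 17148 / 29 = 591.31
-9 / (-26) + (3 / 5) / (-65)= 219 / 650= 0.34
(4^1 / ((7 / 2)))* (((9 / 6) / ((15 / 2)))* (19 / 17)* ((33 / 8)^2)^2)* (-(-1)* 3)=67597497 / 304640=221.89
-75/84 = -0.89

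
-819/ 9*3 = -273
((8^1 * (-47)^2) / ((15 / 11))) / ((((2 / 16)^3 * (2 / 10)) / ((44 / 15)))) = 4379262976 / 45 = 97316955.02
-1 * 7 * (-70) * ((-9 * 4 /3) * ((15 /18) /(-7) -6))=35980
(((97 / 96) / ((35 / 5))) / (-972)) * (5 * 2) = -485 / 326592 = -0.00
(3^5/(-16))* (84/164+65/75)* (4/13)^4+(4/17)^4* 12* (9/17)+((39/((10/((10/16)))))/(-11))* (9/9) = -570363207693531/1463135490834160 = -0.39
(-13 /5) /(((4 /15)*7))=-1.39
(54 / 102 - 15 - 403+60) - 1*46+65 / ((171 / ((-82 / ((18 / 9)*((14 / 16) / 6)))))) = -3461621 / 6783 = -510.34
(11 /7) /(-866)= -11 /6062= -0.00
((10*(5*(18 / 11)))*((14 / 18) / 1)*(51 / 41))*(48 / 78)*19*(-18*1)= -97675200 / 5863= -16659.59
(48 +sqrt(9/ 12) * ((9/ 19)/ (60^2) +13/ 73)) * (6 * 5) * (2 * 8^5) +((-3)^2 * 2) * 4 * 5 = 1214951424 * sqrt(3)/ 6935 +94372200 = 94675640.17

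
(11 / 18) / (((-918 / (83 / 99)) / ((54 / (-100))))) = 83 / 275400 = 0.00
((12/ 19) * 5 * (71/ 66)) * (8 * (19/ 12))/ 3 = 1420/ 99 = 14.34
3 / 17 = 0.18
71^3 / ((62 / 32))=5726576 / 31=184728.26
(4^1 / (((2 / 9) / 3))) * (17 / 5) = 918 / 5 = 183.60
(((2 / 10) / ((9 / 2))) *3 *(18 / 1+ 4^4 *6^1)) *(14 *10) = 29008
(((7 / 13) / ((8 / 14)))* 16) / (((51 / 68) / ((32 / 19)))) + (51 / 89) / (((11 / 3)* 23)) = 565019869 / 16685097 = 33.86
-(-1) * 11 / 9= 11 / 9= 1.22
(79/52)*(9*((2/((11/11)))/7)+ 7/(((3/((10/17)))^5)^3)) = 29202648578243365601031546461/7475220873260241264961661682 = 3.91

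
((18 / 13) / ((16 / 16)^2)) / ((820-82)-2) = 9 / 4784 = 0.00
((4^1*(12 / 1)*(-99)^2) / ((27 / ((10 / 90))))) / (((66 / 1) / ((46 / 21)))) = 4048 / 63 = 64.25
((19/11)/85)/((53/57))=1083/49555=0.02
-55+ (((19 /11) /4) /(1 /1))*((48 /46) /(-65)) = -904589 /16445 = -55.01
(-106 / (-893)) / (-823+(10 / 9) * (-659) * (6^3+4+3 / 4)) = -1908 / 2611399007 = -0.00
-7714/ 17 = -453.76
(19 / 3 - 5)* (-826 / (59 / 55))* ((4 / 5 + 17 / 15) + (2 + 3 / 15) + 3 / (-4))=-31262 / 9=-3473.56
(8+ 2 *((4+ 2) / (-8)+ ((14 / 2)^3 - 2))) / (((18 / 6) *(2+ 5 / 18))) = 4131 / 41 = 100.76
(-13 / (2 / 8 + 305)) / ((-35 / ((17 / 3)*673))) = 594932 / 128205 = 4.64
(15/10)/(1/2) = 3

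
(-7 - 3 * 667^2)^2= 1781354686276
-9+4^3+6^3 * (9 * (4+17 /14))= 71341 /7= 10191.57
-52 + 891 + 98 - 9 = 928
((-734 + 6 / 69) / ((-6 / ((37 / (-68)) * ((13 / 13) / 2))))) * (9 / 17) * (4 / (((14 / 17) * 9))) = -78070 / 8211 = -9.51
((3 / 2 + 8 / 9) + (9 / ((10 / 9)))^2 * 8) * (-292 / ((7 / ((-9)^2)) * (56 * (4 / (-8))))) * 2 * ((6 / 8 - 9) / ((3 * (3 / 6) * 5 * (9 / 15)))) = -571585839 / 2450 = -233300.34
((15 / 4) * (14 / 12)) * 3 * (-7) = -735 / 8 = -91.88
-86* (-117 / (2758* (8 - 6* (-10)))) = 5031 / 93772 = 0.05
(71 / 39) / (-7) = -71 / 273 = -0.26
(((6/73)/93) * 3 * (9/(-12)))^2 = 81/20484676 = 0.00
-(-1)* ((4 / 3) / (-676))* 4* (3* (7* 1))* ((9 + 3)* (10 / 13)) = -1.53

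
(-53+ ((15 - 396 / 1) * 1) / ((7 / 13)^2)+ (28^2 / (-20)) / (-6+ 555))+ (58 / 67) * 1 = -12312572368 / 9011835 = -1366.27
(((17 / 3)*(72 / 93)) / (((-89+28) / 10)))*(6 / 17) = -480 / 1891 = -0.25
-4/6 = -2/3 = -0.67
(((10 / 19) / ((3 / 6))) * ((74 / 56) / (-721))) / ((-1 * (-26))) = -185 / 2493218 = -0.00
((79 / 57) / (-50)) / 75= -79 / 213750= -0.00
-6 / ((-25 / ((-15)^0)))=6 / 25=0.24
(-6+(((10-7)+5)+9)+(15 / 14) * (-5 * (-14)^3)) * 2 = 29422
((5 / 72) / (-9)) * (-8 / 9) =5 / 729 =0.01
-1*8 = -8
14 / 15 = 0.93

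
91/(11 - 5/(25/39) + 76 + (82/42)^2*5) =200655/216661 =0.93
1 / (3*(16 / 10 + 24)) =5 / 384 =0.01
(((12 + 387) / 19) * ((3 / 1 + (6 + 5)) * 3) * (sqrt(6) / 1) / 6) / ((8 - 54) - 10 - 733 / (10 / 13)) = -490 * sqrt(6) / 3363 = -0.36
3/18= 1/6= 0.17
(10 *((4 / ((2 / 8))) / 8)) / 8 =5 / 2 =2.50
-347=-347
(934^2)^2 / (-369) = -761004990736 / 369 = -2062344148.34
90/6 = 15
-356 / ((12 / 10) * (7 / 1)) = -890 / 21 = -42.38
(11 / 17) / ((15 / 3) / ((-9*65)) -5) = -1287 / 9962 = -0.13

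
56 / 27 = 2.07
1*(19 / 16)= 19 / 16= 1.19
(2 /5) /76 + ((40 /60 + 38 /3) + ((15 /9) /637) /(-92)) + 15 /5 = 90963017 /5567380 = 16.34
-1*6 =-6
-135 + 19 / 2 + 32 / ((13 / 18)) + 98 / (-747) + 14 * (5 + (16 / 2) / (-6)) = -582469 / 19422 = -29.99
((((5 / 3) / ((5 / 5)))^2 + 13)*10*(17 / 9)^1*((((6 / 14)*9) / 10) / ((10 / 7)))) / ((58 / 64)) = 38624 / 435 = 88.79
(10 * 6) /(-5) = -12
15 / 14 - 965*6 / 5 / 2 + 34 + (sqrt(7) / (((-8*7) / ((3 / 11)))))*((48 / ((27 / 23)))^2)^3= -310453760688128*sqrt(7) / 13640319 - 7615 / 14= -60217863.21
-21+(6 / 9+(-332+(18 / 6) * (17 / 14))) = -14645 / 42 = -348.69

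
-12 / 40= -3 / 10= -0.30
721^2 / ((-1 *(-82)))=519841 / 82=6339.52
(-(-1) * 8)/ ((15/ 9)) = 24/ 5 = 4.80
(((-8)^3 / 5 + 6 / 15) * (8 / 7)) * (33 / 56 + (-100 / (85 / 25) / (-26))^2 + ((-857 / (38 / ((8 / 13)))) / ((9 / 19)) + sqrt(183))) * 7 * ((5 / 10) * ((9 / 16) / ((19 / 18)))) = 18230885973 / 3056872 - 4131 * sqrt(183) / 19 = 3022.68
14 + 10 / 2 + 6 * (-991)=-5927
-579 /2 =-289.50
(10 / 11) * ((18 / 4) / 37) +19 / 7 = 8048 / 2849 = 2.82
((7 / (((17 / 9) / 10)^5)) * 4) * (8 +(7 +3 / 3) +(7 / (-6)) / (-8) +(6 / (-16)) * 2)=2545503975000 / 1419857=1792788.97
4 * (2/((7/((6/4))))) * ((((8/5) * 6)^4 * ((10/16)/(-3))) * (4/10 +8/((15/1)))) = -1769472/625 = -2831.16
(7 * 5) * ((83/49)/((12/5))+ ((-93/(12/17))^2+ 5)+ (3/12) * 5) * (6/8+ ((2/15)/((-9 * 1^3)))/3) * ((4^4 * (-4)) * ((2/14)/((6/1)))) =-394375402088/35721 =-11040435.66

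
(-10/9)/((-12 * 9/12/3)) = 10/27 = 0.37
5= 5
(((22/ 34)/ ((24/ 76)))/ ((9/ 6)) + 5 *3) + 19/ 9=2827/ 153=18.48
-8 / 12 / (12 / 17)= -0.94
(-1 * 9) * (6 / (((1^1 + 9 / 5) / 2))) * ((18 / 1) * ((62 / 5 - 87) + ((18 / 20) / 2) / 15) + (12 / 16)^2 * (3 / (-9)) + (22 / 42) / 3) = 101475831 / 1960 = 51773.38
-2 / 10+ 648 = 3239 / 5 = 647.80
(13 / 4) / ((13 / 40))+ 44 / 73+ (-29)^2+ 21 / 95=5907398 / 6935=851.82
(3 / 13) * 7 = 21 / 13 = 1.62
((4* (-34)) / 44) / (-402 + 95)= 34 / 3377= 0.01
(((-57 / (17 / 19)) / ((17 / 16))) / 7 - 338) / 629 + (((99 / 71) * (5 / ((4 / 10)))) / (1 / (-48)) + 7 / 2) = -150636219985 / 180690314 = -833.67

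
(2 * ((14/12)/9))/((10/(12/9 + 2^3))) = 98/405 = 0.24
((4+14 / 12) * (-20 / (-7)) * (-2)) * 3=-88.57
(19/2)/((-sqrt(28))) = -19 * sqrt(7)/28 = -1.80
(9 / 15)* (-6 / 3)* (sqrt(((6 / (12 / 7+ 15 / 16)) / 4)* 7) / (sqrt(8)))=-0.84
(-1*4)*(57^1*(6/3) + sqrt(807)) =-456-4*sqrt(807) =-569.63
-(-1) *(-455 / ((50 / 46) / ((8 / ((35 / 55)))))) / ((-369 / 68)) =969.76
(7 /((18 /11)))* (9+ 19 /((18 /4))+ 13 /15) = 24409 /405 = 60.27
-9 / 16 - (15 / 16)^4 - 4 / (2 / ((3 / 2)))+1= -3.33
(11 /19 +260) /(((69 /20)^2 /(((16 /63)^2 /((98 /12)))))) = 1013964800 /5864185593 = 0.17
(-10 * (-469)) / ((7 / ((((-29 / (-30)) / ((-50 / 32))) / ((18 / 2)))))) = -31088 / 675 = -46.06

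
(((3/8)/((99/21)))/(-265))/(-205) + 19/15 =18166301/14341800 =1.27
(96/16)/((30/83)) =83/5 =16.60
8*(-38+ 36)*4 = -64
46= 46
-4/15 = -0.27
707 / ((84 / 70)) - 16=3439 / 6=573.17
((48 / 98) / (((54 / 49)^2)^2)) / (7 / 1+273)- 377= -5342736713 / 14171760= -377.00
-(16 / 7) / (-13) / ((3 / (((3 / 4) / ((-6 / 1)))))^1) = -2 / 273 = -0.01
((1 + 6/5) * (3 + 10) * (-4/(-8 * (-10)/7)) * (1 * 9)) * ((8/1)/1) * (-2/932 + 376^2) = -118704773187/1165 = -101892509.17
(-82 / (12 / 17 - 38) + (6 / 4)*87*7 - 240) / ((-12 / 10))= -2141965 / 3804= -563.08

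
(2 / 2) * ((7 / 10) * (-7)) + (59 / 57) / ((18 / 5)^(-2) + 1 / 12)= 3827 / 2470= 1.55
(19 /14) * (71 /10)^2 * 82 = 3926939 /700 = 5609.91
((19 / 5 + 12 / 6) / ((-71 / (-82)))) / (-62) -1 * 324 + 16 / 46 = -81948567 / 253115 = -323.76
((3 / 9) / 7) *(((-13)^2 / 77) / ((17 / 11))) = 169 / 2499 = 0.07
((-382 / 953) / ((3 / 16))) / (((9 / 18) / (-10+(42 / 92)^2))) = 63317264 / 1512411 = 41.87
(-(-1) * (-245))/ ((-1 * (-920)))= -49/ 184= -0.27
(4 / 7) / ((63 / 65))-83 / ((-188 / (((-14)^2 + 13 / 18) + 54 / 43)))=627410425 / 7130088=87.99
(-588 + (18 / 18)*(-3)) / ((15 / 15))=-591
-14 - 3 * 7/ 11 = -175/ 11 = -15.91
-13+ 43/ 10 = -87/ 10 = -8.70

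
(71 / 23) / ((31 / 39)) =2769 / 713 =3.88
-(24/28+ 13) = -97/7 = -13.86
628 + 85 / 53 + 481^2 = 12295502 / 53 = 231990.60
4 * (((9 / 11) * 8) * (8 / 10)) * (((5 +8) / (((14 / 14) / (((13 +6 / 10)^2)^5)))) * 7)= 221606757082720704135168 / 537109375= 412591489550374.55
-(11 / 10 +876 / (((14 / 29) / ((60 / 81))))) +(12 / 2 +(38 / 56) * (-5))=-1691701 / 1260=-1342.62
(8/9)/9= 0.10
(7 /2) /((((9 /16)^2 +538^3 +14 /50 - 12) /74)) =1657600 /996613507817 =0.00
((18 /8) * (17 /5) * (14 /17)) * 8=252 /5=50.40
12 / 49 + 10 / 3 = 526 / 147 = 3.58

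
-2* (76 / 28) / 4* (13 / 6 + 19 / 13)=-5377 / 1092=-4.92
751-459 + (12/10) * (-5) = 286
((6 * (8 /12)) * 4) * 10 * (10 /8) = 200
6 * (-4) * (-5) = 120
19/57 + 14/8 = 25/12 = 2.08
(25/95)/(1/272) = 1360/19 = 71.58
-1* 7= -7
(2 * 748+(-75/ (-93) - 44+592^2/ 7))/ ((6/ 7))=11179643/ 186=60105.61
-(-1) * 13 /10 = 1.30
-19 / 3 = -6.33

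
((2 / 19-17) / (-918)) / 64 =107 / 372096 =0.00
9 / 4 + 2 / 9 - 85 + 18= -2323 / 36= -64.53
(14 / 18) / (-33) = -7 / 297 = -0.02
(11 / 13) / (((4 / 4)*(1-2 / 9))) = 99 / 91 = 1.09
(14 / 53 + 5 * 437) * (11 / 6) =1274009 / 318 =4006.32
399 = 399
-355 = -355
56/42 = 4/3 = 1.33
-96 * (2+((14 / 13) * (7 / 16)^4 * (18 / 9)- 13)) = 6978315 / 6656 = 1048.42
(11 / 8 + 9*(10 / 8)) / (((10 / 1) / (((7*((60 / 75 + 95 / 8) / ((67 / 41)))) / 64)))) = 14696409 / 13721600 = 1.07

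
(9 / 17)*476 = 252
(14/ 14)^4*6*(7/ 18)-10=-23/ 3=-7.67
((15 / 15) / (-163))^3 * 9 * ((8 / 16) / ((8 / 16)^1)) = -9 / 4330747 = -0.00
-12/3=-4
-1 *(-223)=223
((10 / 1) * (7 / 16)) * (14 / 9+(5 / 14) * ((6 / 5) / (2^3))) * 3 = 4055 / 192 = 21.12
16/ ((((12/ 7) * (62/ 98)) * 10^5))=343/ 2325000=0.00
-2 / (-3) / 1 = 2 / 3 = 0.67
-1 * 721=-721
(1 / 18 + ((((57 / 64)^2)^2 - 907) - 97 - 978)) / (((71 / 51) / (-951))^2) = -78194258554475362599 / 84573945856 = -924566753.54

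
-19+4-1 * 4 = -19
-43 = -43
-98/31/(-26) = 49/403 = 0.12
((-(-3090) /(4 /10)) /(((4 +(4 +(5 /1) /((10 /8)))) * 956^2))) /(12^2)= 2575 /526427136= 0.00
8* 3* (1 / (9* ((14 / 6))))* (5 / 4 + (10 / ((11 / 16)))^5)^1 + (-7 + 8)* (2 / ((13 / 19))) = 744099.43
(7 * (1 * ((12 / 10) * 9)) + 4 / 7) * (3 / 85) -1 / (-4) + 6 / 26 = 490271 / 154700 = 3.17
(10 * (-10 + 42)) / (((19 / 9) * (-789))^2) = 2880 / 24970009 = 0.00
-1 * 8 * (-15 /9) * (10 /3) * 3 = 400 /3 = 133.33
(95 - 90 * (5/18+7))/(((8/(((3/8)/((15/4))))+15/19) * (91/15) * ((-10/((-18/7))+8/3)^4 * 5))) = -5983632/48360387751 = -0.00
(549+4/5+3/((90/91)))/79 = 3317/474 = 7.00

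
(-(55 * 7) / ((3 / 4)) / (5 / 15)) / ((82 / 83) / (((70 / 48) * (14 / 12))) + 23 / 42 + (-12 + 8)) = 187895400 / 350377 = 536.27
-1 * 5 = -5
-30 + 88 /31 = -842 /31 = -27.16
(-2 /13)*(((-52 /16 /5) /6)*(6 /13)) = 1 /130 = 0.01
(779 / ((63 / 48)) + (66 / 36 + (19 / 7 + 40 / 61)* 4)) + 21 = 537881 / 854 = 629.84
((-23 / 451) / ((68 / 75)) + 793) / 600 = 24317999 / 18400800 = 1.32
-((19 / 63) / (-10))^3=6859 / 250047000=0.00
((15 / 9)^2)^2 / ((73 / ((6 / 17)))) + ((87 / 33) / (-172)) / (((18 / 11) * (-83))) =35797967 / 956691864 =0.04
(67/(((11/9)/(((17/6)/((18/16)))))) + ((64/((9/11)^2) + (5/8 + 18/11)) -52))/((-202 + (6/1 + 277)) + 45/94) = 61618457/27296676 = 2.26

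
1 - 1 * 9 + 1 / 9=-71 / 9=-7.89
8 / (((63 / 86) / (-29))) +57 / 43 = -854345 / 2709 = -315.37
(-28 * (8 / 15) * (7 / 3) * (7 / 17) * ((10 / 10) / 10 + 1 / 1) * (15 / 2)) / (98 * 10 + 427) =-4312 / 51255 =-0.08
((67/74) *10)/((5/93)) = 6231/37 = 168.41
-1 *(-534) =534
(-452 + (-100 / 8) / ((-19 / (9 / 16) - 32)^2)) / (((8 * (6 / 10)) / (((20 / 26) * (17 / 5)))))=-246.28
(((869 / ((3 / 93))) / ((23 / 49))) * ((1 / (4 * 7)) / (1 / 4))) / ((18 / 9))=188573 / 46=4099.41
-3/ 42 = -1/ 14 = -0.07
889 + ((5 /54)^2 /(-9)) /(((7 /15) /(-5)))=54439429 /61236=889.01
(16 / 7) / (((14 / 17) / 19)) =2584 / 49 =52.73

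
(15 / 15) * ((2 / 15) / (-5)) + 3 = 223 / 75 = 2.97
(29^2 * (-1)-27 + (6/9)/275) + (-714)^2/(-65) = -93425614/10725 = -8711.01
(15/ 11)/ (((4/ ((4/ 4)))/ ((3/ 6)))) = 0.17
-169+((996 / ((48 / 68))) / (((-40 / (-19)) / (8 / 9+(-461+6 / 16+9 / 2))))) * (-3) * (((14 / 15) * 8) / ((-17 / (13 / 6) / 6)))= -4703881039 / 900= -5226534.49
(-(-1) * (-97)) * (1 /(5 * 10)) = -97 /50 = -1.94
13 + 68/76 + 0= 264/19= 13.89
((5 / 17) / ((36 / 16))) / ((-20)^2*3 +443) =20 / 251379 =0.00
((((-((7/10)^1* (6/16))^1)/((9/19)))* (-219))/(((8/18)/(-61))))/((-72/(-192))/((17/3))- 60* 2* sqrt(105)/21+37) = 3197499640839/10640889320+12323517192* sqrt(105)/266022233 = 775.18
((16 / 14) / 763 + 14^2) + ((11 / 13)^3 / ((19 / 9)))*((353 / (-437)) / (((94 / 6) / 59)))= 893524100020029 / 4579156966657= 195.13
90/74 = 45/37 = 1.22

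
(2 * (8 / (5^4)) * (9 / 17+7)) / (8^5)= 1 / 170000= 0.00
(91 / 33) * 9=273 / 11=24.82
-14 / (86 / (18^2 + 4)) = -2296 / 43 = -53.40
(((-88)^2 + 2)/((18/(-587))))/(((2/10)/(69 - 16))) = -200821505/3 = -66940501.67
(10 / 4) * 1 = 5 / 2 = 2.50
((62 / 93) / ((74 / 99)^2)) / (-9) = -363 / 2738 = -0.13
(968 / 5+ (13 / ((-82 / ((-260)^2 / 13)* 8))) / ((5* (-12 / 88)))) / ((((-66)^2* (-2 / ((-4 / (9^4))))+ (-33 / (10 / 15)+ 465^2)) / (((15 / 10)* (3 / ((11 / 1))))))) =19274 / 1982491245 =0.00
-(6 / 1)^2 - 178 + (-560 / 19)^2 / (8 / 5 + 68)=-6329098 / 31407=-201.52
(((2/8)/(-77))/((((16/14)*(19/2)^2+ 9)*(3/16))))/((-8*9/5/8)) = 4/46629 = 0.00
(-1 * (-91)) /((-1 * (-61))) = 91 /61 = 1.49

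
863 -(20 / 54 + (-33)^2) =-6112 / 27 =-226.37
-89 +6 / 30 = -444 / 5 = -88.80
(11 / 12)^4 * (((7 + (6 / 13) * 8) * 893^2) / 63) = 1622887662451 / 16982784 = 95560.76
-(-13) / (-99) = -13 / 99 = -0.13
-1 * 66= -66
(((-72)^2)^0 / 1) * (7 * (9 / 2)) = 31.50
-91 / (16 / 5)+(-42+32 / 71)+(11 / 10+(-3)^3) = -544637 / 5680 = -95.89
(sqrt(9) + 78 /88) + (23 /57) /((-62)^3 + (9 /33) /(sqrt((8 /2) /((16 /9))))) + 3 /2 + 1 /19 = 17880658157 /3287493924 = 5.44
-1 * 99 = -99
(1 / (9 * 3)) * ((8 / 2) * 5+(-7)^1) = 13 / 27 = 0.48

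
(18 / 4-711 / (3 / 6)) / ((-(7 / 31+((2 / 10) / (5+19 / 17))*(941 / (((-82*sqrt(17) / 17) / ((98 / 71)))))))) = -32986067937977700*sqrt(17) / 202563137718217-14383938566556000 / 202563137718217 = -742.43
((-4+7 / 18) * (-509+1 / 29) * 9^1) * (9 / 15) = 287820 / 29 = 9924.83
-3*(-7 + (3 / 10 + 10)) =-99 / 10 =-9.90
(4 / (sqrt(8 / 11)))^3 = 22 * sqrt(22) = 103.19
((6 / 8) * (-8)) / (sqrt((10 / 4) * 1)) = -6 * sqrt(10) / 5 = -3.79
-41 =-41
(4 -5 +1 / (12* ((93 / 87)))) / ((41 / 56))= -4802 / 3813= -1.26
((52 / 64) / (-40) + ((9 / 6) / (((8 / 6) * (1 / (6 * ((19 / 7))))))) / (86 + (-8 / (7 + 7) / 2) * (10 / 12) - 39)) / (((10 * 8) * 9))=116737 / 226252800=0.00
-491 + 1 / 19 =-9328 / 19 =-490.95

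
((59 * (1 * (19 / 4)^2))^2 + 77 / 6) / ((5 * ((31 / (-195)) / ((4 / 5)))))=-17692376767 / 9920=-1783505.72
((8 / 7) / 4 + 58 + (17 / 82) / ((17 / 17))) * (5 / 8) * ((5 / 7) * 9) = 7554375 / 32144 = 235.02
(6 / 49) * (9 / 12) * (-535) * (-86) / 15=13803 / 49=281.69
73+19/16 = 1187/16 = 74.19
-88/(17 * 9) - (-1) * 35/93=-0.20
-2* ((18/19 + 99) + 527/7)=-46612/133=-350.47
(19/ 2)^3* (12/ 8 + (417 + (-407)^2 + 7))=142388124.44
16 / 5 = 3.20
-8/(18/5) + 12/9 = -8/9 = -0.89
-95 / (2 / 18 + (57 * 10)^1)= -855 / 5131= -0.17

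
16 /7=2.29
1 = 1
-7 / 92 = -0.08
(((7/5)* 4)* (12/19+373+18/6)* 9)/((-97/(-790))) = 284923296/1843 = 154597.56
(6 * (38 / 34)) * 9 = 1026 / 17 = 60.35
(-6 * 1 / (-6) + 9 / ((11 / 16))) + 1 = 166 / 11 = 15.09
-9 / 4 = -2.25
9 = 9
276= 276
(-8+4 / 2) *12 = -72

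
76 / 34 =38 / 17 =2.24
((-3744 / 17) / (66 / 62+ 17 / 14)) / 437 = -1624896 / 7347281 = -0.22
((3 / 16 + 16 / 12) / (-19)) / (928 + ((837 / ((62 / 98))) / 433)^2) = -13686697 / 160274990352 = -0.00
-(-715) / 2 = 715 / 2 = 357.50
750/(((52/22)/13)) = 4125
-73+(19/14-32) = -1451/14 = -103.64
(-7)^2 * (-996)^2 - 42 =48608742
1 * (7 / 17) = 7 / 17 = 0.41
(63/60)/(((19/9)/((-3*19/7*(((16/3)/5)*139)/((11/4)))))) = -218.36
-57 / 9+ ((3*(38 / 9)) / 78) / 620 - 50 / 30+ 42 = 2466379 / 72540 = 34.00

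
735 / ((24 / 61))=14945 / 8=1868.12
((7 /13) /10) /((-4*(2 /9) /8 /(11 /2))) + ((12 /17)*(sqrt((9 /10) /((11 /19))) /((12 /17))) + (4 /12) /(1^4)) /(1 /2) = -1559 /780 + 3*sqrt(2090) /55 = 0.49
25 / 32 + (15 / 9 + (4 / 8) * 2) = 331 / 96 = 3.45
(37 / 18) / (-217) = -37 / 3906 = -0.01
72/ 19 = 3.79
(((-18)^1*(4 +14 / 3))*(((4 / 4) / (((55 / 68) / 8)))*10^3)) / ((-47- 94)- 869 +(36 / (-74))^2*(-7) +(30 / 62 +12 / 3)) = 720308659200 / 470177477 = 1531.99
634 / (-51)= -634 / 51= -12.43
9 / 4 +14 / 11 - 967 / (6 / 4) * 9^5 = -1674944413 / 44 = -38066918.48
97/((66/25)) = 2425/66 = 36.74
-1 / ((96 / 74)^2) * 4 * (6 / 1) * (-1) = 1369 / 96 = 14.26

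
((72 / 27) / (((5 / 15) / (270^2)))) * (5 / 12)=243000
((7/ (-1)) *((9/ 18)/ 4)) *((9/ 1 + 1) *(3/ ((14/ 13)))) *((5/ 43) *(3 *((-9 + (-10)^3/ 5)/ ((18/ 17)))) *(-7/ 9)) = -8083075/ 6192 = -1305.41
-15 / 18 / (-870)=1 / 1044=0.00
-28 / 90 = -14 / 45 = -0.31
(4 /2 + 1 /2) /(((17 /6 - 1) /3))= 45 /11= 4.09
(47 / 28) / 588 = 47 / 16464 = 0.00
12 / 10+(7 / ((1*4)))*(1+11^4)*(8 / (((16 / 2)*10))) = 51271 / 20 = 2563.55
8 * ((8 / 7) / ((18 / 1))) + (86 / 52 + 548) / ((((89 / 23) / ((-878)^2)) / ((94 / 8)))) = 187567635330581 / 145782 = 1286630964.94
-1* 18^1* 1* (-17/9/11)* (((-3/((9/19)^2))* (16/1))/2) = -330.61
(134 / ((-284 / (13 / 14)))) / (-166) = 871 / 330008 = 0.00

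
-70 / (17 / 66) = -4620 / 17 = -271.76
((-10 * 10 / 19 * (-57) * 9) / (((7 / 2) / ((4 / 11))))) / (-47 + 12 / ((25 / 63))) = -540000 / 32263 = -16.74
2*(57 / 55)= 114 / 55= 2.07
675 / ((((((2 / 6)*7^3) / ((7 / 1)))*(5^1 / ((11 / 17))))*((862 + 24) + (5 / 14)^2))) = 17820 / 2952577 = 0.01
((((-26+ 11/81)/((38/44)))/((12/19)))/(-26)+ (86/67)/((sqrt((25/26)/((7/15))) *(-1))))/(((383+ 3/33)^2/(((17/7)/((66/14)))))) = 4309415/673162530768- 187 *sqrt(2730)/3112776450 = 0.00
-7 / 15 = -0.47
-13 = -13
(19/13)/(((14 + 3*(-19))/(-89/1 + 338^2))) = -2168945/559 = -3880.04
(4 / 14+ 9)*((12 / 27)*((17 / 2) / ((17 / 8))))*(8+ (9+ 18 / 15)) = 2704 / 9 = 300.44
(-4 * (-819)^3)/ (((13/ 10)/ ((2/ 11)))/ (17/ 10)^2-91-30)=-35280687078/ 1903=-18539509.76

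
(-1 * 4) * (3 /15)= -4 /5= -0.80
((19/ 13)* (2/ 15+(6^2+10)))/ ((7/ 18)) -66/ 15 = 76886/ 455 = 168.98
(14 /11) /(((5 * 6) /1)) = 7 /165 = 0.04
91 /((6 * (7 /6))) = 13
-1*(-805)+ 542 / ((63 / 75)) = 30455 / 21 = 1450.24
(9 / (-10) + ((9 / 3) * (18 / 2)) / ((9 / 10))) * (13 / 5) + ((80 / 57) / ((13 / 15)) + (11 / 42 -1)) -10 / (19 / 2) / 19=76.49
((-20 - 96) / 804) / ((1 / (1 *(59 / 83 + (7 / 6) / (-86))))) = -866027 / 8608428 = -0.10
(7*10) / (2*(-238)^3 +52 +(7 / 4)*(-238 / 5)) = -700 / 269625753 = -0.00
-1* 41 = -41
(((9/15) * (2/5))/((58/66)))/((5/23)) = 4554/3625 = 1.26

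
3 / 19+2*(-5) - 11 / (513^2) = -9.84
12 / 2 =6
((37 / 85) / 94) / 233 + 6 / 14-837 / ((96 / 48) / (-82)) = 447214090999 / 13031690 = 34317.43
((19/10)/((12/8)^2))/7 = 38/315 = 0.12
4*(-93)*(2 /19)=-744 /19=-39.16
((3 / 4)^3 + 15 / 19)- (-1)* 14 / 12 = 2.38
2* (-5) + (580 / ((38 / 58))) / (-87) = -1150 / 57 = -20.18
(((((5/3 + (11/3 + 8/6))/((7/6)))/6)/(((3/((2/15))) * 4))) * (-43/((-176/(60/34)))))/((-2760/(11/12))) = -43/28377216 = -0.00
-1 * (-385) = 385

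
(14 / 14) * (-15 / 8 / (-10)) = 3 / 16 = 0.19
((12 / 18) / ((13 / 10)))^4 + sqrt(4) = 2.07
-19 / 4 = -4.75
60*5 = 300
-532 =-532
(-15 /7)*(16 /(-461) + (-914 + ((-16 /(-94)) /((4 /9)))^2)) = 13959854490 /7128443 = 1958.33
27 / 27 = 1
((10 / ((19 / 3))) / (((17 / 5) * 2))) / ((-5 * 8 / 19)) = -15 / 136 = -0.11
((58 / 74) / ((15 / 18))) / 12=29 / 370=0.08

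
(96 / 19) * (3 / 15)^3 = 96 / 2375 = 0.04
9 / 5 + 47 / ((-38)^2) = 13231 / 7220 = 1.83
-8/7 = -1.14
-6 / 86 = -3 / 43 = -0.07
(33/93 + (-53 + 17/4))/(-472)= 6001/58528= 0.10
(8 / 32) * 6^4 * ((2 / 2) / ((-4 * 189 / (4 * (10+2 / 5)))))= -624 / 35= -17.83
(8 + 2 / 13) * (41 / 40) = 2173 / 260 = 8.36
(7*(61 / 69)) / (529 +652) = 427 / 81489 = 0.01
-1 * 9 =-9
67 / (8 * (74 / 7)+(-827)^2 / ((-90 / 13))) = -42210 / 62184259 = -0.00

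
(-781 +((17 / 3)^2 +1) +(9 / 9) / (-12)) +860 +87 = 7165 / 36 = 199.03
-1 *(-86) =86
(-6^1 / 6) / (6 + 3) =-1 / 9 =-0.11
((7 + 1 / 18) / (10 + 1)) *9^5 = 833247 / 22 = 37874.86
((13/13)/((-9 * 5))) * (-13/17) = 13/765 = 0.02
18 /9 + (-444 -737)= -1179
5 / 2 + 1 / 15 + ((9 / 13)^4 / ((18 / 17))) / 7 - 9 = -19200008 / 2998905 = -6.40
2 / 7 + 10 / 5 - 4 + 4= 16 / 7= 2.29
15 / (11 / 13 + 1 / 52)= 52 / 3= 17.33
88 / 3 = 29.33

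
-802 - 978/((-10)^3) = -400511/500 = -801.02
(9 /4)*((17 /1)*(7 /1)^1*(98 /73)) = 52479 /146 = 359.45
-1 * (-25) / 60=5 / 12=0.42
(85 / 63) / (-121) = -0.01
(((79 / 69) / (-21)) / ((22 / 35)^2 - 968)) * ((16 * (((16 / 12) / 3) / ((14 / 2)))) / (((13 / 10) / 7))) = 28000 / 90845469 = 0.00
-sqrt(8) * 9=-18 * sqrt(2)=-25.46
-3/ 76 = -0.04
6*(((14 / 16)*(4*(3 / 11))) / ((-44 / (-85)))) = 5355 / 484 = 11.06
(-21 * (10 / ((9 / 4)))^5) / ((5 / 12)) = -573440000 / 6561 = -87401.31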